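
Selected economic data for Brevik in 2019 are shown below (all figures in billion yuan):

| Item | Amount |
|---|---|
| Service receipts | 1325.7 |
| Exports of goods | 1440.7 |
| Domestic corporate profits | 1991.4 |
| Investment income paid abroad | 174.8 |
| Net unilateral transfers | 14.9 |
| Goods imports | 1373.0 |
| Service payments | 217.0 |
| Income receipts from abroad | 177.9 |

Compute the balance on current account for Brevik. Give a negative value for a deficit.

1194.4

Goods balance = 1440.7 - 1373.0 = 67.7
Services balance = 1325.7 - 217.0 = 1108.7
Trade balance (goods + services) = 67.7 + 1108.7 = 1176.4
Net primary income = 177.9 - 174.8 = 3.1
Net secondary income = 14.9
Current account = 1176.4 + 3.1 + 14.9 = 1194.4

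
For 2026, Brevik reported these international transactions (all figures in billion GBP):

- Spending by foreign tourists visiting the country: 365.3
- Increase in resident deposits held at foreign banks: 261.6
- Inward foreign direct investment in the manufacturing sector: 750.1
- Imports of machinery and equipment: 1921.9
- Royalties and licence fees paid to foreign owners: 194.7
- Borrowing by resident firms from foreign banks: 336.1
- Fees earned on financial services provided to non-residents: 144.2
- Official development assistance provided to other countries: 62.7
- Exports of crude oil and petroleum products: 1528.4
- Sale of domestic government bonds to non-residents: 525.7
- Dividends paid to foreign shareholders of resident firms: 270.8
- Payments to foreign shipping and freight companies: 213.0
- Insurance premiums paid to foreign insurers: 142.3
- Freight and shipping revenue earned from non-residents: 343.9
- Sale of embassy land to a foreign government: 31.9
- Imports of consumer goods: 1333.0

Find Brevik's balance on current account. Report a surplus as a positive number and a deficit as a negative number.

Goods: 1528.4 - 1921.9 - 1333.0 = -1726.5
Services: 144.2 - 213.0 - 142.3 - 194.7 + 343.9 + 365.3 = 303.4
Primary income: -270.8
Secondary income: -62.7
Current account = (-1726.5) + 303.4 + (-270.8) + (-62.7) = -1756.6
(Excluded from the current account — financial account: increase in resident deposits held at foreign banks 261.6, inward foreign direct investment in the manufacturing sector 750.1, borrowing by resident firms from foreign banks 336.1, sale of domestic government bonds to non-residents 525.7; capital account: sale of embassy land to a foreign government 31.9.)

-1756.6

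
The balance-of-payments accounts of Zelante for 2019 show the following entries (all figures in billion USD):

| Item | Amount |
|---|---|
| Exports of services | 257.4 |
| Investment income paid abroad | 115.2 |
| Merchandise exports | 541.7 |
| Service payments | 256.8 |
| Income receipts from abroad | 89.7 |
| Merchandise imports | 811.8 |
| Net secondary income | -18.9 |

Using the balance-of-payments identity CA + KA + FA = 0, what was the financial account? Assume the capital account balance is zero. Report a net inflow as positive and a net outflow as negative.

Goods balance = 541.7 - 811.8 = -270.1
Services balance = 257.4 - 256.8 = 0.6
Trade balance (goods + services) = -270.1 + 0.6 = -269.5
Net primary income = 89.7 - 115.2 = -25.5
Net secondary income = -18.9
Current account = -269.5 + (-25.5) + (-18.9) = -313.9
Financial account = -(-313.9) = 313.9

313.9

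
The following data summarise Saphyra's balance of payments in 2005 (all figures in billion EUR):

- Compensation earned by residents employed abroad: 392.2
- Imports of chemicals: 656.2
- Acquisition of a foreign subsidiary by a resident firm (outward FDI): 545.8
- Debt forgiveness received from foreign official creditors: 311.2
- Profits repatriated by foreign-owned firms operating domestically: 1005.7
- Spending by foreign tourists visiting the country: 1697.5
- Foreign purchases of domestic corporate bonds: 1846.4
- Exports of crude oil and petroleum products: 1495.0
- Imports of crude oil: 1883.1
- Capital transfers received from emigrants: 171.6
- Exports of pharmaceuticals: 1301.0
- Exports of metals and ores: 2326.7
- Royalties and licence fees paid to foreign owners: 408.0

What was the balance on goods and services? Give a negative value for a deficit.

Goods: -656.2 - 1883.1 + 1495.0 + 2326.7 + 1301.0 = 2583.4
Services: -408.0 + 1697.5 = 1289.5
Trade balance = 2583.4 + 1289.5 = 3872.9
(Excluded from the trade balance — primary income: compensation earned by residents employed abroad 392.2, profits repatriated by foreign-owned firms operating domestically 1005.7; financial account: acquisition of a foreign subsidiary by a resident firm (outward FDI) 545.8, foreign purchases of domestic corporate bonds 1846.4; capital account: debt forgiveness received from foreign official creditors 311.2, capital transfers received from emigrants 171.6.)

3872.9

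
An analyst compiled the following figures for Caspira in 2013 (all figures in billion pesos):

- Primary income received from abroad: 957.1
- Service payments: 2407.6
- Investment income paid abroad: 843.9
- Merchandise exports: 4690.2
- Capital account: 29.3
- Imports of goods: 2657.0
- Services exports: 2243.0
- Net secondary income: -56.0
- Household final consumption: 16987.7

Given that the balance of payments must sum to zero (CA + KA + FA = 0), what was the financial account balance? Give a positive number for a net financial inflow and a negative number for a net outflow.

-1955.1

Goods balance = 4690.2 - 2657.0 = 2033.2
Services balance = 2243.0 - 2407.6 = -164.6
Trade balance (goods + services) = 2033.2 + (-164.6) = 1868.6
Net primary income = 957.1 - 843.9 = 113.2
Net secondary income = -56.0
Current account = 1868.6 + 113.2 + (-56.0) = 1925.8
Financial account = -(1925.8 + 29.3) = -1955.1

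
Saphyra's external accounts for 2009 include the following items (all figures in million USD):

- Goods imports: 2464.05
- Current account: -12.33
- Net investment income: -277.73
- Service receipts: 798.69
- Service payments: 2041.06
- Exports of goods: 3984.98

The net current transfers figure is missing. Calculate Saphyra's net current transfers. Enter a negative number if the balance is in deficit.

-13.16

Current account = goods balance + services balance + net primary income + net secondary income
Sum of the known components = 0.83
Net current transfers = CA - (known components) = -12.33 - 0.83 = -13.16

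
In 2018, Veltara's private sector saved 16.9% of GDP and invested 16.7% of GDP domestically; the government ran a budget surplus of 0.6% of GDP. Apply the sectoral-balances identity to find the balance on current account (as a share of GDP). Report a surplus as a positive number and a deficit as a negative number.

0.8

By the sectoral-balances identity, CA = (S_private - I) + (T - G).
Private balance = 16.9 - 16.7 = 0.2
Government balance (T - G) = 0.6
CA = 0.2 + 0.6 = 0.8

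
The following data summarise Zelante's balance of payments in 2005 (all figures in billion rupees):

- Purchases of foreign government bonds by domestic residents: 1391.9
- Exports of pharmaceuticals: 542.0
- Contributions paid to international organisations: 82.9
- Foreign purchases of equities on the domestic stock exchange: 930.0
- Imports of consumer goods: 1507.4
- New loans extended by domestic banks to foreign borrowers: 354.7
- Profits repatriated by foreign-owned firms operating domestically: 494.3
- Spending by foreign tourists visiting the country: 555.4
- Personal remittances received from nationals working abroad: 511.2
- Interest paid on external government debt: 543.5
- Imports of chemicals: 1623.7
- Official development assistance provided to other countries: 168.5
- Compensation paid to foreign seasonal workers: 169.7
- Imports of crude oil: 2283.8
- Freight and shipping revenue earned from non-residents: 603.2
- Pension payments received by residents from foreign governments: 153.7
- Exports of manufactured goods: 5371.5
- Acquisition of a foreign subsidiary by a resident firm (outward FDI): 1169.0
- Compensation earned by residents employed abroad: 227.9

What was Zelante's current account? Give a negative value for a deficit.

1091.1

Goods: -1507.4 + 542.0 + 5371.5 - 2283.8 - 1623.7 = 498.6
Services: 603.2 + 555.4 = 1158.6
Primary income: -494.3 + 227.9 - 543.5 - 169.7 = -979.6
Secondary income: -168.5 + 153.7 + 511.2 - 82.9 = 413.5
Current account = 498.6 + 1158.6 + (-979.6) + 413.5 = 1091.1
(Excluded from the current account — financial account: purchases of foreign government bonds by domestic residents 1391.9, foreign purchases of equities on the domestic stock exchange 930.0, new loans extended by domestic banks to foreign borrowers 354.7, acquisition of a foreign subsidiary by a resident firm (outward FDI) 1169.0.)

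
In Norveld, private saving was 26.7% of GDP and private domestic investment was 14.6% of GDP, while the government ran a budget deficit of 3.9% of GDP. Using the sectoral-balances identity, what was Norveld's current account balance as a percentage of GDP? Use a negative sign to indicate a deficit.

8.2

By the sectoral-balances identity, CA = (S_private - I) + (T - G).
Private balance = 26.7 - 14.6 = 12.1
Government balance (T - G) = -3.9
CA = 12.1 + (-3.9) = 8.2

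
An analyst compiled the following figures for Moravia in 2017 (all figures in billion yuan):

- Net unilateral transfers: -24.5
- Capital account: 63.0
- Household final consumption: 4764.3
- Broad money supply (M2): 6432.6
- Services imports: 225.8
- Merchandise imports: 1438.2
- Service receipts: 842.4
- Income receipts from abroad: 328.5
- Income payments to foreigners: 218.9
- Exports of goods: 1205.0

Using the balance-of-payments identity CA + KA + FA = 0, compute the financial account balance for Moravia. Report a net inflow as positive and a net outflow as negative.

-531.5

Goods balance = 1205.0 - 1438.2 = -233.2
Services balance = 842.4 - 225.8 = 616.6
Trade balance (goods + services) = -233.2 + 616.6 = 383.4
Net primary income = 328.5 - 218.9 = 109.6
Net secondary income = -24.5
Current account = 383.4 + 109.6 + (-24.5) = 468.5
Financial account = -(468.5 + 63.0) = -531.5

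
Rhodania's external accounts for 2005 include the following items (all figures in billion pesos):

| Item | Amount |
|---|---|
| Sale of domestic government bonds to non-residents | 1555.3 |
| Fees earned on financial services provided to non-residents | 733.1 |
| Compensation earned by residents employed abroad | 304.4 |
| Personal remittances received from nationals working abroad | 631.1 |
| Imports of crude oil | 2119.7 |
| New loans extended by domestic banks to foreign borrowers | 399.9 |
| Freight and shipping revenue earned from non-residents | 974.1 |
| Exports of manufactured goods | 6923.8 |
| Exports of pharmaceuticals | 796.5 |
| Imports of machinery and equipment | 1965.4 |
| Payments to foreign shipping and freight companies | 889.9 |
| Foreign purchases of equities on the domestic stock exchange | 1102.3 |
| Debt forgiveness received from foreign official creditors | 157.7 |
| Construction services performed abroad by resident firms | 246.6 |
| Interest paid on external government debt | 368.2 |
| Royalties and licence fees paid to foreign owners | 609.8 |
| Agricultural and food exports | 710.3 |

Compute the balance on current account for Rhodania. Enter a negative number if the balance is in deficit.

Goods: -1965.4 - 2119.7 + 796.5 + 710.3 + 6923.8 = 4345.5
Services: -609.8 + 246.6 - 889.9 + 733.1 + 974.1 = 454.1
Primary income: 304.4 - 368.2 = -63.8
Secondary income: 631.1
Current account = 4345.5 + 454.1 + (-63.8) + 631.1 = 5366.9
(Excluded from the current account — financial account: sale of domestic government bonds to non-residents 1555.3, new loans extended by domestic banks to foreign borrowers 399.9, foreign purchases of equities on the domestic stock exchange 1102.3; capital account: debt forgiveness received from foreign official creditors 157.7.)

5366.9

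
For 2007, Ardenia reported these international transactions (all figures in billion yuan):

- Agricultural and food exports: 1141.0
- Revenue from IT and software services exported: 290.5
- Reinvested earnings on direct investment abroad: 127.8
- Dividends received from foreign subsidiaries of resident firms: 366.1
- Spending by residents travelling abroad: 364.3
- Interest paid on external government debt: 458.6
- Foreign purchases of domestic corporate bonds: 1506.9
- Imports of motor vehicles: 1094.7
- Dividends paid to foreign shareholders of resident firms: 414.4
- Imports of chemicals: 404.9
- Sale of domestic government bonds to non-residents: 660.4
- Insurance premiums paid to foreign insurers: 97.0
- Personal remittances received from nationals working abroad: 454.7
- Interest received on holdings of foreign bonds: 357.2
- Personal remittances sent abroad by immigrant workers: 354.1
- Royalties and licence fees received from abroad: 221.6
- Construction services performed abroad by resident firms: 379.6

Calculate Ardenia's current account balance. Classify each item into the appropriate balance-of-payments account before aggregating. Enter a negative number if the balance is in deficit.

Goods: -404.9 + 1141.0 - 1094.7 = -358.6
Services: 221.6 - 364.3 - 97.0 + 379.6 + 290.5 = 430.4
Primary income: -414.4 + 127.8 - 458.6 + 357.2 + 366.1 = -21.9
Secondary income: -354.1 + 454.7 = 100.6
Current account = (-358.6) + 430.4 + (-21.9) + 100.6 = 150.5
(Excluded from the current account — financial account: foreign purchases of domestic corporate bonds 1506.9, sale of domestic government bonds to non-residents 660.4.)

150.5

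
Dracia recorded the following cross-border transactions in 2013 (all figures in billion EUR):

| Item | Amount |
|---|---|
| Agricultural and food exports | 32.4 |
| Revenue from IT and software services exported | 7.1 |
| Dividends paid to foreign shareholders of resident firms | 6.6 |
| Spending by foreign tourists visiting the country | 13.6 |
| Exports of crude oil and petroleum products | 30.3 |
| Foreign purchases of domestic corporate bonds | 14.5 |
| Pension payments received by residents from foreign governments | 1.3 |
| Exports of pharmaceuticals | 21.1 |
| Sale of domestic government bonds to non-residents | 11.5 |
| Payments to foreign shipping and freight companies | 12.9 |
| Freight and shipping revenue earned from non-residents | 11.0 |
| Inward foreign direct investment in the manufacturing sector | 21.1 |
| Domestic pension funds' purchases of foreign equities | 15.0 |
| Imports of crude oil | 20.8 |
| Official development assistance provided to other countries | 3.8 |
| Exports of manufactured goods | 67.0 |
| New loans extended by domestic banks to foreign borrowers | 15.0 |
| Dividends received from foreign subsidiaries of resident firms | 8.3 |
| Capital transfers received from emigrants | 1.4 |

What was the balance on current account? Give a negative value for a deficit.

148.0

Goods: -20.8 + 21.1 + 67.0 + 32.4 + 30.3 = 130.0
Services: 7.1 + 13.6 + 11.0 - 12.9 = 18.8
Primary income: 8.3 - 6.6 = 1.7
Secondary income: 1.3 - 3.8 = -2.5
Current account = 130.0 + 18.8 + 1.7 + (-2.5) = 148.0
(Excluded from the current account — financial account: foreign purchases of domestic corporate bonds 14.5, sale of domestic government bonds to non-residents 11.5, inward foreign direct investment in the manufacturing sector 21.1, domestic pension funds' purchases of foreign equities 15.0, new loans extended by domestic banks to foreign borrowers 15.0; capital account: capital transfers received from emigrants 1.4.)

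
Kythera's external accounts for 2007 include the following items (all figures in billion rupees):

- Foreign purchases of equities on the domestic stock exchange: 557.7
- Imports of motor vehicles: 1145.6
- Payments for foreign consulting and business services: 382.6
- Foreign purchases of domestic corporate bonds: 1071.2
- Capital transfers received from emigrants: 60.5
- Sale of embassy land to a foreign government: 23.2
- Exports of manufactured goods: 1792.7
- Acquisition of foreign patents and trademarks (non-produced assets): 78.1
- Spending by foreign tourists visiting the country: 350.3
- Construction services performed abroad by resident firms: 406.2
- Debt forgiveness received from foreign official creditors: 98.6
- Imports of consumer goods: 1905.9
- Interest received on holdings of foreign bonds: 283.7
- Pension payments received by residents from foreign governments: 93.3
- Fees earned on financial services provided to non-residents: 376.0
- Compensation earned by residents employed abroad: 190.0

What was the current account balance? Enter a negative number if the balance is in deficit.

Goods: -1905.9 + 1792.7 - 1145.6 = -1258.8
Services: 406.2 + 376.0 - 382.6 + 350.3 = 749.9
Primary income: 283.7 + 190.0 = 473.7
Secondary income: 93.3
Current account = (-1258.8) + 749.9 + 473.7 + 93.3 = 58.1
(Excluded from the current account — financial account: foreign purchases of equities on the domestic stock exchange 557.7, foreign purchases of domestic corporate bonds 1071.2; capital account: capital transfers received from emigrants 60.5, sale of embassy land to a foreign government 23.2, acquisition of foreign patents and trademarks (non-produced assets) 78.1, debt forgiveness received from foreign official creditors 98.6.)

58.1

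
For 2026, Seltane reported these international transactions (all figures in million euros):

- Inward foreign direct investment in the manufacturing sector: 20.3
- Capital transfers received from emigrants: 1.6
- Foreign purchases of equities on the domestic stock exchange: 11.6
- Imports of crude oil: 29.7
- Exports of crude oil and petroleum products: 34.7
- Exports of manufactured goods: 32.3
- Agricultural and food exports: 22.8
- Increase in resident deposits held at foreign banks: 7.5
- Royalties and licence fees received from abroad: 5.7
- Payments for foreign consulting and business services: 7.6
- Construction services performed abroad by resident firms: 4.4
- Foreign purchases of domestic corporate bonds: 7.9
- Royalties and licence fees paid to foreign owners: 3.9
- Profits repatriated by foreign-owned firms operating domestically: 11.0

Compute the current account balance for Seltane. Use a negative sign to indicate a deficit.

Goods: -29.7 + 22.8 + 32.3 + 34.7 = 60.1
Services: 4.4 - 7.6 + 5.7 - 3.9 = -1.4
Primary income: -11.0
Current account = 60.1 + (-1.4) + (-11.0) = 47.7
(Excluded from the current account — financial account: inward foreign direct investment in the manufacturing sector 20.3, foreign purchases of equities on the domestic stock exchange 11.6, increase in resident deposits held at foreign banks 7.5, foreign purchases of domestic corporate bonds 7.9; capital account: capital transfers received from emigrants 1.6.)

47.7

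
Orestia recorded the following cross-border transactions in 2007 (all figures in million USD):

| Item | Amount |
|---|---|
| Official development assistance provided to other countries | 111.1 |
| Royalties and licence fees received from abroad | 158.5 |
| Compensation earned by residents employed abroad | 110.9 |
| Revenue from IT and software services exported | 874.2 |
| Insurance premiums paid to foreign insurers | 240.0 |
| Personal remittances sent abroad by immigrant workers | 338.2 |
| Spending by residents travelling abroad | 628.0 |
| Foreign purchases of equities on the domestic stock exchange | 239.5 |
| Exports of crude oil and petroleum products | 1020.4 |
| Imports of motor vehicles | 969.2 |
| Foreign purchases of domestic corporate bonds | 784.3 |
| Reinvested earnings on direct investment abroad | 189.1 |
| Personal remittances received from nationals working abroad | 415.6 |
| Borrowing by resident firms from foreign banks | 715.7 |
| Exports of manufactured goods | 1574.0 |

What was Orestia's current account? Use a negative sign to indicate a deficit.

Goods: -969.2 + 1574.0 + 1020.4 = 1625.2
Services: -240.0 + 158.5 + 874.2 - 628.0 = 164.7
Primary income: 189.1 + 110.9 = 300.0
Secondary income: -338.2 + 415.6 - 111.1 = -33.7
Current account = 1625.2 + 164.7 + 300.0 + (-33.7) = 2056.2
(Excluded from the current account — financial account: foreign purchases of equities on the domestic stock exchange 239.5, foreign purchases of domestic corporate bonds 784.3, borrowing by resident firms from foreign banks 715.7.)

2056.2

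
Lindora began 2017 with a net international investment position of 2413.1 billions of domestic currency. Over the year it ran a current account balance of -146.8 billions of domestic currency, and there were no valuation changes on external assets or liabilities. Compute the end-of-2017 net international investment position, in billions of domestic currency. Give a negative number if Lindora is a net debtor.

2266.3

With no valuation effects, change in NIIP = current account = -146.8
End-of-year NIIP = 2413.1 + (-146.8) = 2266.3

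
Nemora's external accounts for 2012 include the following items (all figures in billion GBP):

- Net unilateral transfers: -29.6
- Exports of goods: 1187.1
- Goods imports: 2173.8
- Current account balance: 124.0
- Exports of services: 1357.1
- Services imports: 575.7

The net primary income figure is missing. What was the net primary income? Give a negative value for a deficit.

Current account = goods balance + services balance + net primary income + net secondary income
Sum of the known components = -234.9
Net primary income = CA - (known components) = 124.0 - (-234.9) = 358.9

358.9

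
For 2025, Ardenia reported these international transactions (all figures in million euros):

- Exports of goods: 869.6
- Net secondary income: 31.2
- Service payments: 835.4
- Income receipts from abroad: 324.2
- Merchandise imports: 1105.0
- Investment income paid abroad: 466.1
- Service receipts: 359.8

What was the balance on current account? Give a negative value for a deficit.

Goods balance = 869.6 - 1105.0 = -235.4
Services balance = 359.8 - 835.4 = -475.6
Trade balance (goods + services) = -235.4 + (-475.6) = -711.0
Net primary income = 324.2 - 466.1 = -141.9
Net secondary income = 31.2
Current account = -711.0 + (-141.9) + 31.2 = -821.7

-821.7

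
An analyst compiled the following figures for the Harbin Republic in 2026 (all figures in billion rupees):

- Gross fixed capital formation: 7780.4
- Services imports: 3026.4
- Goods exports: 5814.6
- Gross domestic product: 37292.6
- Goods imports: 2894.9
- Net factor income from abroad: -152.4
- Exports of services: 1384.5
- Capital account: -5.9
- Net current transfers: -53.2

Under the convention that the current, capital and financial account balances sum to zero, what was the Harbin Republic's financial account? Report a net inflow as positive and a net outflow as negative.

-1066.3

Goods balance = 5814.6 - 2894.9 = 2919.7
Services balance = 1384.5 - 3026.4 = -1641.9
Trade balance (goods + services) = 2919.7 + (-1641.9) = 1277.8
Net primary income = -152.4
Net secondary income = -53.2
Current account = 1277.8 + (-152.4) + (-53.2) = 1072.2
Financial account = -(1072.2 + (-5.9)) = -1066.3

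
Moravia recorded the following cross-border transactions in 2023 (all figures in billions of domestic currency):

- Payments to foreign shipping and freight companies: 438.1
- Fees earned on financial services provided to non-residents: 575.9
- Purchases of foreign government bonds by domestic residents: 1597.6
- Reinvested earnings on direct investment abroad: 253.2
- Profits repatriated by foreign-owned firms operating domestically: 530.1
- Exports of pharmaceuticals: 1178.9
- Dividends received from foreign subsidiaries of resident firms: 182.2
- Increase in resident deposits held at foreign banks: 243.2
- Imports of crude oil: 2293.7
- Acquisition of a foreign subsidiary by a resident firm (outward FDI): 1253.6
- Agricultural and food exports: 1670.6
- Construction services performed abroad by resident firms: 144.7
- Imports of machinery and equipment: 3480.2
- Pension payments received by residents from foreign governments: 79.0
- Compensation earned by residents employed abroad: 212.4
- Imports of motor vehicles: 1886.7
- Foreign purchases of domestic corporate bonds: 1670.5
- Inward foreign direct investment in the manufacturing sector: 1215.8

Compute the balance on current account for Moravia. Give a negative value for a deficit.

Goods: 1670.6 - 2293.7 - 1886.7 + 1178.9 - 3480.2 = -4811.1
Services: 575.9 - 438.1 + 144.7 = 282.5
Primary income: -530.1 + 182.2 + 253.2 + 212.4 = 117.7
Secondary income: 79.0
Current account = (-4811.1) + 282.5 + 117.7 + 79.0 = -4331.9
(Excluded from the current account — financial account: purchases of foreign government bonds by domestic residents 1597.6, increase in resident deposits held at foreign banks 243.2, acquisition of a foreign subsidiary by a resident firm (outward FDI) 1253.6, foreign purchases of domestic corporate bonds 1670.5, inward foreign direct investment in the manufacturing sector 1215.8.)

-4331.9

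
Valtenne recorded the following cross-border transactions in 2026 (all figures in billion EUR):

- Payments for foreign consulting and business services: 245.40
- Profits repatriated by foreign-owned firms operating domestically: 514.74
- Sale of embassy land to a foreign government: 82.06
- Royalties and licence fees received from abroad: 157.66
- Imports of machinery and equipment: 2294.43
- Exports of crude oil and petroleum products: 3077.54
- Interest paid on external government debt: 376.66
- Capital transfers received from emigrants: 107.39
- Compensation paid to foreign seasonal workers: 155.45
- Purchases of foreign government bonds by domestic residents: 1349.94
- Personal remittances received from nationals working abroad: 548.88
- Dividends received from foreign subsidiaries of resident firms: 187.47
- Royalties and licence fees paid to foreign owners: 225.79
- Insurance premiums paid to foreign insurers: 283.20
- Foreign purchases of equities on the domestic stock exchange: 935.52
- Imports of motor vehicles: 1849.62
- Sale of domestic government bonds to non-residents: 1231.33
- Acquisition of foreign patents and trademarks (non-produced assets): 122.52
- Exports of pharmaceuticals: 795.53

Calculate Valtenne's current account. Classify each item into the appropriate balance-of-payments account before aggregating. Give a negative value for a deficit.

-1178.21

Goods: -1849.62 + 795.53 + 3077.54 - 2294.43 = -270.98
Services: 157.66 - 283.20 - 245.40 - 225.79 = -596.73
Primary income: -155.45 - 376.66 - 514.74 + 187.47 = -859.38
Secondary income: 548.88
Current account = (-270.98) + (-596.73) + (-859.38) + 548.88 = -1178.21
(Excluded from the current account — capital account: sale of embassy land to a foreign government 82.06, capital transfers received from emigrants 107.39, acquisition of foreign patents and trademarks (non-produced assets) 122.52; financial account: purchases of foreign government bonds by domestic residents 1349.94, foreign purchases of equities on the domestic stock exchange 935.52, sale of domestic government bonds to non-residents 1231.33.)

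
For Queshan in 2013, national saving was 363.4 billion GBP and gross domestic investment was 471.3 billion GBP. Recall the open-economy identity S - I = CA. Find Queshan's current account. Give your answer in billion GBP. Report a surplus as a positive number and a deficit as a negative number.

CA = S - I = 363.4 - 471.3 = -107.9

-107.9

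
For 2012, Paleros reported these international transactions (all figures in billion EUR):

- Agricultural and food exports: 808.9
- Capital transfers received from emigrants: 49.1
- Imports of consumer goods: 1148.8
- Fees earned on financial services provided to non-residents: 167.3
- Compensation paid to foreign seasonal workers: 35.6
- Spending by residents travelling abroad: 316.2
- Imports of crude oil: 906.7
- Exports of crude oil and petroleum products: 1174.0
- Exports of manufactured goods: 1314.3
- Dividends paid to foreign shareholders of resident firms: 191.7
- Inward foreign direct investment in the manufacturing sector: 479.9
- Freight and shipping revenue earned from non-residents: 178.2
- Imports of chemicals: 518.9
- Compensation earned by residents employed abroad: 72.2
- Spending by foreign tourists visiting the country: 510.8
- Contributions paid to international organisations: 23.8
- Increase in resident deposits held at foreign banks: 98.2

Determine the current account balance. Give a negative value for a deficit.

Goods: -1148.8 + 1314.3 - 906.7 + 1174.0 - 518.9 + 808.9 = 722.8
Services: 178.2 - 316.2 + 510.8 + 167.3 = 540.1
Primary income: -35.6 + 72.2 - 191.7 = -155.1
Secondary income: -23.8
Current account = 722.8 + 540.1 + (-155.1) + (-23.8) = 1084.0
(Excluded from the current account — capital account: capital transfers received from emigrants 49.1; financial account: inward foreign direct investment in the manufacturing sector 479.9, increase in resident deposits held at foreign banks 98.2.)

1084.0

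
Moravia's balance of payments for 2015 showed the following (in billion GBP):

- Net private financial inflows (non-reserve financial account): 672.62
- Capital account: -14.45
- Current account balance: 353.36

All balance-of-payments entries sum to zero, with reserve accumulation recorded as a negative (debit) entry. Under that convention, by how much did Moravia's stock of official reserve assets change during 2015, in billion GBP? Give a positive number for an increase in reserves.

Official reserve transactions balance = -(353.36 + (-14.45) + 672.62) = -1011.53
An accumulation of reserves is recorded as a debit (negative entry), so the change in the stock of reserves is the negative of that balance.
Change in official reserves = -(-1011.53) = 1011.53

1011.53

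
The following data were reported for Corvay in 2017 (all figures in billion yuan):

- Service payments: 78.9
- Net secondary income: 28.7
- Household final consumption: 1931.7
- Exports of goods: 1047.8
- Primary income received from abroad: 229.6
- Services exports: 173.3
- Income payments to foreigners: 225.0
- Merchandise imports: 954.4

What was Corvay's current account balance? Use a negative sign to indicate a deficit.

Goods balance = 1047.8 - 954.4 = 93.4
Services balance = 173.3 - 78.9 = 94.4
Trade balance (goods + services) = 93.4 + 94.4 = 187.8
Net primary income = 229.6 - 225.0 = 4.6
Net secondary income = 28.7
Current account = 187.8 + 4.6 + 28.7 = 221.1

221.1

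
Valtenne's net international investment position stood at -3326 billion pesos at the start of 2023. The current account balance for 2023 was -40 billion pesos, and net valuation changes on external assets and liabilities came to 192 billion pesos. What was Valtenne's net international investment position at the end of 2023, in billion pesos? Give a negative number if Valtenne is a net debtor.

-3174

Change in NIIP = current account + net valuation change = -40 + 192 = 152
End-of-year NIIP = -3326 + 152 = -3174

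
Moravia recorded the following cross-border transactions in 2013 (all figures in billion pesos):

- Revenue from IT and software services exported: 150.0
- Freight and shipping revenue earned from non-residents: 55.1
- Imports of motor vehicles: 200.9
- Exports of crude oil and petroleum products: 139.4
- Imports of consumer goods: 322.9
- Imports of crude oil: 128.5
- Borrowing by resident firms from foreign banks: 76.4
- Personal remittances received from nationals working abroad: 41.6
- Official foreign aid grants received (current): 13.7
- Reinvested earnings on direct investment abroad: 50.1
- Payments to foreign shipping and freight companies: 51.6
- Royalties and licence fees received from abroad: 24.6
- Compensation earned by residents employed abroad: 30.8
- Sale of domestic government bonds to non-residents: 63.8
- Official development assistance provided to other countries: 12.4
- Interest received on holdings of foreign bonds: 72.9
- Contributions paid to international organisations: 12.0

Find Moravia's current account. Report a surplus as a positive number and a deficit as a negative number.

-150.1

Goods: -322.9 - 128.5 + 139.4 - 200.9 = -512.9
Services: 24.6 + 150.0 - 51.6 + 55.1 = 178.1
Primary income: 50.1 + 30.8 + 72.9 = 153.8
Secondary income: -12.0 - 12.4 + 13.7 + 41.6 = 30.9
Current account = (-512.9) + 178.1 + 153.8 + 30.9 = -150.1
(Excluded from the current account — financial account: borrowing by resident firms from foreign banks 76.4, sale of domestic government bonds to non-residents 63.8.)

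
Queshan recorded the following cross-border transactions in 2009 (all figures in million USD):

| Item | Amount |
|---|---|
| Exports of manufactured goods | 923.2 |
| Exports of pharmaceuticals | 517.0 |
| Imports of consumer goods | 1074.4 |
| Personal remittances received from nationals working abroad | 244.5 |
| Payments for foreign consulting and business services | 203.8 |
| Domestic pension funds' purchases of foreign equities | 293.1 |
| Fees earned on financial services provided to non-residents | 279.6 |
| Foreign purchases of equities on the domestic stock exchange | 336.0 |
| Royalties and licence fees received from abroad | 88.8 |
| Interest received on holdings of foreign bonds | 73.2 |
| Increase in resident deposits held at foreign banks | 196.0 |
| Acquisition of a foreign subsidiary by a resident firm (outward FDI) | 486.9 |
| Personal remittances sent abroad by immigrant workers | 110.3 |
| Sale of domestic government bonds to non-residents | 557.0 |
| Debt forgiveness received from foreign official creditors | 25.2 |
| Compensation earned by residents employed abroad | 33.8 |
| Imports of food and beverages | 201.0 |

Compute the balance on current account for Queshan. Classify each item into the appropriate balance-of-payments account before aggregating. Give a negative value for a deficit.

570.6

Goods: 923.2 + 517.0 - 1074.4 - 201.0 = 164.8
Services: 279.6 - 203.8 + 88.8 = 164.6
Primary income: 33.8 + 73.2 = 107.0
Secondary income: -110.3 + 244.5 = 134.2
Current account = 164.8 + 164.6 + 107.0 + 134.2 = 570.6
(Excluded from the current account — financial account: domestic pension funds' purchases of foreign equities 293.1, foreign purchases of equities on the domestic stock exchange 336.0, increase in resident deposits held at foreign banks 196.0, acquisition of a foreign subsidiary by a resident firm (outward FDI) 486.9, sale of domestic government bonds to non-residents 557.0; capital account: debt forgiveness received from foreign official creditors 25.2.)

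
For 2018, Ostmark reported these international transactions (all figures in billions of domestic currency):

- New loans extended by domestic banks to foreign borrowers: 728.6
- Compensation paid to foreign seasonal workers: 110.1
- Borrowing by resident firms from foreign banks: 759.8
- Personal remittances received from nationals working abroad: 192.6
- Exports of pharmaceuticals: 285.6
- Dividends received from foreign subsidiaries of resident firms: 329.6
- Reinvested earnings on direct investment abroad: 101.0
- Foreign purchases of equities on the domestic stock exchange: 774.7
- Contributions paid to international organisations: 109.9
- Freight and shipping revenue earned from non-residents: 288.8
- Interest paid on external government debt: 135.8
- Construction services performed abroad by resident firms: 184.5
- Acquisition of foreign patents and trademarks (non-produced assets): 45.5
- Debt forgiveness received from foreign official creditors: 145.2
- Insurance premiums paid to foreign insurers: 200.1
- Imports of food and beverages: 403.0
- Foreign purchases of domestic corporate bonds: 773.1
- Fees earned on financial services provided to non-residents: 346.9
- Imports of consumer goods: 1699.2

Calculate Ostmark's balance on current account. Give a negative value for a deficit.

-929.1

Goods: -403.0 + 285.6 - 1699.2 = -1816.6
Services: -200.1 + 288.8 + 184.5 + 346.9 = 620.1
Primary income: -110.1 - 135.8 + 101.0 + 329.6 = 184.7
Secondary income: 192.6 - 109.9 = 82.7
Current account = (-1816.6) + 620.1 + 184.7 + 82.7 = -929.1
(Excluded from the current account — financial account: new loans extended by domestic banks to foreign borrowers 728.6, borrowing by resident firms from foreign banks 759.8, foreign purchases of equities on the domestic stock exchange 774.7, foreign purchases of domestic corporate bonds 773.1; capital account: acquisition of foreign patents and trademarks (non-produced assets) 45.5, debt forgiveness received from foreign official creditors 145.2.)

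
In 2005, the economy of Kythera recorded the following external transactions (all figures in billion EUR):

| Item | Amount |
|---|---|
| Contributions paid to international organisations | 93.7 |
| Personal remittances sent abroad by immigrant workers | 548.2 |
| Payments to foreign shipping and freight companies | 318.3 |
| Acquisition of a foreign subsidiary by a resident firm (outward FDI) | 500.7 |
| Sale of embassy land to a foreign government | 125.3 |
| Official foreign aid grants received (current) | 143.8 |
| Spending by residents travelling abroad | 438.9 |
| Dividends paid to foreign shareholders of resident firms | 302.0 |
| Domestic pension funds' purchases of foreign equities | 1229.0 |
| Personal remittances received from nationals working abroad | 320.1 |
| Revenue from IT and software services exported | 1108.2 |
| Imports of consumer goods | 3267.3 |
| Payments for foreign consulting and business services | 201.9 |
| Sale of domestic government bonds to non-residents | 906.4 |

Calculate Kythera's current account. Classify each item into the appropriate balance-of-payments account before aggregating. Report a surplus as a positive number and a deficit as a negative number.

Goods: -3267.3
Services: -318.3 - 201.9 + 1108.2 - 438.9 = 149.1
Primary income: -302.0
Secondary income: 320.1 + 143.8 - 548.2 - 93.7 = -178.0
Current account = (-3267.3) + 149.1 + (-302.0) + (-178.0) = -3598.2
(Excluded from the current account — financial account: acquisition of a foreign subsidiary by a resident firm (outward FDI) 500.7, domestic pension funds' purchases of foreign equities 1229.0, sale of domestic government bonds to non-residents 906.4; capital account: sale of embassy land to a foreign government 125.3.)

-3598.2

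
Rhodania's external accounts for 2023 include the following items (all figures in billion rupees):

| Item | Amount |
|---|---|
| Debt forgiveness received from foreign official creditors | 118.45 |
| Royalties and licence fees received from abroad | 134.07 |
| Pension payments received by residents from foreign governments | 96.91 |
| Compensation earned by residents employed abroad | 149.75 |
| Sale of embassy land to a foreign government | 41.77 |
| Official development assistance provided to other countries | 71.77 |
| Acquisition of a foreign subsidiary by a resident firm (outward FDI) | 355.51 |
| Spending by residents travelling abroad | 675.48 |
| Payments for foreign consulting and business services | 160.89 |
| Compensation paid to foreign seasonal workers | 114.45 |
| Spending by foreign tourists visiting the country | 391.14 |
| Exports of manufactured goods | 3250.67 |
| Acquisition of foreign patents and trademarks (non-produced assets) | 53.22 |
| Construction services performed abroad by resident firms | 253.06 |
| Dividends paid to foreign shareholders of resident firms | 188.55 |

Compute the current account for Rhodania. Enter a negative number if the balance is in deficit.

3064.46

Goods: 3250.67
Services: -160.89 + 253.06 - 675.48 + 391.14 + 134.07 = -58.10
Primary income: -188.55 + 149.75 - 114.45 = -153.25
Secondary income: 96.91 - 71.77 = 25.14
Current account = 3250.67 + (-58.10) + (-153.25) + 25.14 = 3064.46
(Excluded from the current account — capital account: debt forgiveness received from foreign official creditors 118.45, sale of embassy land to a foreign government 41.77, acquisition of foreign patents and trademarks (non-produced assets) 53.22; financial account: acquisition of a foreign subsidiary by a resident firm (outward FDI) 355.51.)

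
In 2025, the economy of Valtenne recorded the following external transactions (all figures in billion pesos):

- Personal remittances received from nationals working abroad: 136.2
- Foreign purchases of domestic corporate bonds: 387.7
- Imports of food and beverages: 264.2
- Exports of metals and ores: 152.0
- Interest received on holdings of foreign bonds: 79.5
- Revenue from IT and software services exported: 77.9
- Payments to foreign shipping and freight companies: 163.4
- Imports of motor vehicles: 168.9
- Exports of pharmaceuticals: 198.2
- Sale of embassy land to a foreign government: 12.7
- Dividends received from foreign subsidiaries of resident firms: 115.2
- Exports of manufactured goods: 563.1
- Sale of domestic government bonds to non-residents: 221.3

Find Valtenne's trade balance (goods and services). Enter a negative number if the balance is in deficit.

Goods: -168.9 - 264.2 + 563.1 + 152.0 + 198.2 = 480.2
Services: 77.9 - 163.4 = -85.5
Trade balance = 480.2 + (-85.5) = 394.7
(Excluded from the trade balance — secondary income: personal remittances received from nationals working abroad 136.2; financial account: foreign purchases of domestic corporate bonds 387.7, sale of domestic government bonds to non-residents 221.3; primary income: interest received on holdings of foreign bonds 79.5, dividends received from foreign subsidiaries of resident firms 115.2; capital account: sale of embassy land to a foreign government 12.7.)

394.7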